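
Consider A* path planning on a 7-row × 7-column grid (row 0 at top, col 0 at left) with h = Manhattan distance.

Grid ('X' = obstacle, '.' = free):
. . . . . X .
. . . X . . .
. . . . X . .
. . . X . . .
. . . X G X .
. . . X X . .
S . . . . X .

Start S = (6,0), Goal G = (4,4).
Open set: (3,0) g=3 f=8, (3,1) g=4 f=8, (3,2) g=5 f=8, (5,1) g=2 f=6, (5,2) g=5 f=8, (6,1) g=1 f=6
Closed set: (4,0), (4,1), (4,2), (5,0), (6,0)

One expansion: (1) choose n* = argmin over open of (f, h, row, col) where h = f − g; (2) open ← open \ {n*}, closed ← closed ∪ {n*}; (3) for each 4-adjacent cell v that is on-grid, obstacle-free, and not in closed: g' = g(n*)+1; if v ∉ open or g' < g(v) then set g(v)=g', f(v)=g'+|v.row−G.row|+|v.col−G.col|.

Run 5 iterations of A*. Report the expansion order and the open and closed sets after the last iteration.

order=[(5,1) → (5,2) → (6,1) → (6,2) → (6,3)]; open=[(3,0) g=3 f=8, (3,1) g=4 f=8, (3,2) g=5 f=8, (6,4) g=4 f=6]; closed=[(4,0), (4,1), (4,2), (5,0), (5,1), (5,2), (6,0), (6,1), (6,2), (6,3)]

step 1: expand (5,1) (f=6, h=4) → closed; open now [(3,0) g=3 f=8, (3,1) g=4 f=8, (3,2) g=5 f=8, (5,2) g=3 f=6, (6,1) g=1 f=6]
step 2: expand (5,2) (f=6, h=3) → closed; open now [(3,0) g=3 f=8, (3,1) g=4 f=8, (3,2) g=5 f=8, (6,1) g=1 f=6, (6,2) g=4 f=8]
step 3: expand (6,1) (f=6, h=5) → closed; open now [(3,0) g=3 f=8, (3,1) g=4 f=8, (3,2) g=5 f=8, (6,2) g=2 f=6]
step 4: expand (6,2) (f=6, h=4) → closed; open now [(3,0) g=3 f=8, (3,1) g=4 f=8, (3,2) g=5 f=8, (6,3) g=3 f=6]
step 5: expand (6,3) (f=6, h=3) → closed; open now [(3,0) g=3 f=8, (3,1) g=4 f=8, (3,2) g=5 f=8, (6,4) g=4 f=6]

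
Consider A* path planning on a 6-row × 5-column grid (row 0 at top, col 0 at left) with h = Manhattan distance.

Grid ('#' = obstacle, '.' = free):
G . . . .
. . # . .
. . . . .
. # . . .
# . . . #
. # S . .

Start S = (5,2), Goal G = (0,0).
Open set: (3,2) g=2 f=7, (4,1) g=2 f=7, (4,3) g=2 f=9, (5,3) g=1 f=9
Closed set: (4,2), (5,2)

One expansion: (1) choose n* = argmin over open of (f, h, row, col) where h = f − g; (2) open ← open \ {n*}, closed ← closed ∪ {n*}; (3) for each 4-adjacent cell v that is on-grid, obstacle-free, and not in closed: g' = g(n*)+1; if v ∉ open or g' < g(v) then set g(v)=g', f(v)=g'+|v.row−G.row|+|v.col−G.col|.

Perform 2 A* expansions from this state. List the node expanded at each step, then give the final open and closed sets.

step 1: expand (3,2) (f=7, h=5) → closed; open now [(2,2) g=3 f=7, (3,3) g=3 f=9, (4,1) g=2 f=7, (4,3) g=2 f=9, (5,3) g=1 f=9]
step 2: expand (2,2) (f=7, h=4) → closed; open now [(2,1) g=4 f=7, (2,3) g=4 f=9, (3,3) g=3 f=9, (4,1) g=2 f=7, (4,3) g=2 f=9, (5,3) g=1 f=9]

order=[(3,2) → (2,2)]; open=[(2,1) g=4 f=7, (2,3) g=4 f=9, (3,3) g=3 f=9, (4,1) g=2 f=7, (4,3) g=2 f=9, (5,3) g=1 f=9]; closed=[(2,2), (3,2), (4,2), (5,2)]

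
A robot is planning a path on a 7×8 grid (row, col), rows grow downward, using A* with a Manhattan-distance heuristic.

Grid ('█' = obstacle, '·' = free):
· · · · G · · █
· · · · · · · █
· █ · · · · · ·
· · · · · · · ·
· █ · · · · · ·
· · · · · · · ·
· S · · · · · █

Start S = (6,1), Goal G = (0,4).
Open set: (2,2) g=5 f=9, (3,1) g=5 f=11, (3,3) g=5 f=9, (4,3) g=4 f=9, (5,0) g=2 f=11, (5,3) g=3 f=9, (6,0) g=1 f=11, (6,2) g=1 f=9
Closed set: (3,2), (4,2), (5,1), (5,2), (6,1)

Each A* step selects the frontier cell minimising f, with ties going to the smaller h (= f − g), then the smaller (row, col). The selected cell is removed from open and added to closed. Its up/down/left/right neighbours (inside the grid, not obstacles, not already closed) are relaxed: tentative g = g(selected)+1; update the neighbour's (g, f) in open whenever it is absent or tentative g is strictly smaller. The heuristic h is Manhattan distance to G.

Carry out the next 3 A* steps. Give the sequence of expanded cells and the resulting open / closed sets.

order=[(2,2) → (1,2) → (0,2)]; open=[(0,1) g=8 f=11, (0,3) g=8 f=9, (1,1) g=7 f=11, (1,3) g=7 f=9, (2,3) g=6 f=9, (3,1) g=5 f=11, (3,3) g=5 f=9, (4,3) g=4 f=9, (5,0) g=2 f=11, (5,3) g=3 f=9, (6,0) g=1 f=11, (6,2) g=1 f=9]; closed=[(0,2), (1,2), (2,2), (3,2), (4,2), (5,1), (5,2), (6,1)]

step 1: expand (2,2) (f=9, h=4) → closed; open now [(1,2) g=6 f=9, (2,3) g=6 f=9, (3,1) g=5 f=11, (3,3) g=5 f=9, (4,3) g=4 f=9, (5,0) g=2 f=11, (5,3) g=3 f=9, (6,0) g=1 f=11, (6,2) g=1 f=9]
step 2: expand (1,2) (f=9, h=3) → closed; open now [(0,2) g=7 f=9, (1,1) g=7 f=11, (1,3) g=7 f=9, (2,3) g=6 f=9, (3,1) g=5 f=11, (3,3) g=5 f=9, (4,3) g=4 f=9, (5,0) g=2 f=11, (5,3) g=3 f=9, (6,0) g=1 f=11, (6,2) g=1 f=9]
step 3: expand (0,2) (f=9, h=2) → closed; open now [(0,1) g=8 f=11, (0,3) g=8 f=9, (1,1) g=7 f=11, (1,3) g=7 f=9, (2,3) g=6 f=9, (3,1) g=5 f=11, (3,3) g=5 f=9, (4,3) g=4 f=9, (5,0) g=2 f=11, (5,3) g=3 f=9, (6,0) g=1 f=11, (6,2) g=1 f=9]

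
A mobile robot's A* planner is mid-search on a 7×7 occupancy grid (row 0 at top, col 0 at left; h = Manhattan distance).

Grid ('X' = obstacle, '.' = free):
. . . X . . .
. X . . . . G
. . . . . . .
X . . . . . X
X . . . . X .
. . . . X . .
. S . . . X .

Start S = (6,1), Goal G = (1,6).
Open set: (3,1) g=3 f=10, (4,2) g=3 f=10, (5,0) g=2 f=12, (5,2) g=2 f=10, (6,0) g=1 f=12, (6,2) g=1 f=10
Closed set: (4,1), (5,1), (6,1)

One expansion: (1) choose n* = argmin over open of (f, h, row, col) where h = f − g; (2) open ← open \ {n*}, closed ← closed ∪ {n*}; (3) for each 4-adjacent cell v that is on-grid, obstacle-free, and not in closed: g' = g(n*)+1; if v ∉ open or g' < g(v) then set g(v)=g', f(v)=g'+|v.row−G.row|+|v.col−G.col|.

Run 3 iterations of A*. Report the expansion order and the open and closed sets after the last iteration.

step 1: expand (3,1) (f=10, h=7) → closed; open now [(2,1) g=4 f=10, (3,2) g=4 f=10, (4,2) g=3 f=10, (5,0) g=2 f=12, (5,2) g=2 f=10, (6,0) g=1 f=12, (6,2) g=1 f=10]
step 2: expand (2,1) (f=10, h=6) → closed; open now [(2,0) g=5 f=12, (2,2) g=5 f=10, (3,2) g=4 f=10, (4,2) g=3 f=10, (5,0) g=2 f=12, (5,2) g=2 f=10, (6,0) g=1 f=12, (6,2) g=1 f=10]
step 3: expand (2,2) (f=10, h=5) → closed; open now [(1,2) g=6 f=10, (2,0) g=5 f=12, (2,3) g=6 f=10, (3,2) g=4 f=10, (4,2) g=3 f=10, (5,0) g=2 f=12, (5,2) g=2 f=10, (6,0) g=1 f=12, (6,2) g=1 f=10]

order=[(3,1) → (2,1) → (2,2)]; open=[(1,2) g=6 f=10, (2,0) g=5 f=12, (2,3) g=6 f=10, (3,2) g=4 f=10, (4,2) g=3 f=10, (5,0) g=2 f=12, (5,2) g=2 f=10, (6,0) g=1 f=12, (6,2) g=1 f=10]; closed=[(2,1), (2,2), (3,1), (4,1), (5,1), (6,1)]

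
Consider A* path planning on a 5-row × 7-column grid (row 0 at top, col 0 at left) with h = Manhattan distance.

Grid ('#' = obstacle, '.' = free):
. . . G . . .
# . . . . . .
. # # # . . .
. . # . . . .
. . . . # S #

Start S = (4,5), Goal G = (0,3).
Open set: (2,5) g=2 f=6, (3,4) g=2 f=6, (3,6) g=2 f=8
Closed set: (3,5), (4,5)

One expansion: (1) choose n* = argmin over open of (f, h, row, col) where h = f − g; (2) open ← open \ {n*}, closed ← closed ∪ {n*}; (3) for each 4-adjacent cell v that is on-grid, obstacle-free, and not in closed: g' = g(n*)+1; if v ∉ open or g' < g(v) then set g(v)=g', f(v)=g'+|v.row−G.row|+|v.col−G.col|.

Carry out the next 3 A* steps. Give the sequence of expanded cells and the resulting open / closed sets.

order=[(2,5) → (1,5) → (0,5)]; open=[(0,4) g=5 f=6, (0,6) g=5 f=8, (1,4) g=4 f=6, (1,6) g=4 f=8, (2,4) g=3 f=6, (2,6) g=3 f=8, (3,4) g=2 f=6, (3,6) g=2 f=8]; closed=[(0,5), (1,5), (2,5), (3,5), (4,5)]

step 1: expand (2,5) (f=6, h=4) → closed; open now [(1,5) g=3 f=6, (2,4) g=3 f=6, (2,6) g=3 f=8, (3,4) g=2 f=6, (3,6) g=2 f=8]
step 2: expand (1,5) (f=6, h=3) → closed; open now [(0,5) g=4 f=6, (1,4) g=4 f=6, (1,6) g=4 f=8, (2,4) g=3 f=6, (2,6) g=3 f=8, (3,4) g=2 f=6, (3,6) g=2 f=8]
step 3: expand (0,5) (f=6, h=2) → closed; open now [(0,4) g=5 f=6, (0,6) g=5 f=8, (1,4) g=4 f=6, (1,6) g=4 f=8, (2,4) g=3 f=6, (2,6) g=3 f=8, (3,4) g=2 f=6, (3,6) g=2 f=8]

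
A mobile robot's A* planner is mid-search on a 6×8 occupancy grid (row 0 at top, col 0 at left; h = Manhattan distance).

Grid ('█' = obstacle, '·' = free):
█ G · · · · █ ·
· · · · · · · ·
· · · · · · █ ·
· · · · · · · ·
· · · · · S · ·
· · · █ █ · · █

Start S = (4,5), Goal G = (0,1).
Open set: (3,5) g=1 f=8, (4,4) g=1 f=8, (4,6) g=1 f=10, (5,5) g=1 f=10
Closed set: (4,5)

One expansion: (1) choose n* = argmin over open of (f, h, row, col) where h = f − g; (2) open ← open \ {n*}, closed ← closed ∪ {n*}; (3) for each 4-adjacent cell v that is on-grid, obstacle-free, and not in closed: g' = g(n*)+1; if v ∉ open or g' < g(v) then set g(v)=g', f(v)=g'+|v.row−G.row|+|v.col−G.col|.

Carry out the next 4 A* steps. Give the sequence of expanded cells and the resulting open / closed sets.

step 1: expand (3,5) (f=8, h=7) → closed; open now [(2,5) g=2 f=8, (3,4) g=2 f=8, (3,6) g=2 f=10, (4,4) g=1 f=8, (4,6) g=1 f=10, (5,5) g=1 f=10]
step 2: expand (2,5) (f=8, h=6) → closed; open now [(1,5) g=3 f=8, (2,4) g=3 f=8, (3,4) g=2 f=8, (3,6) g=2 f=10, (4,4) g=1 f=8, (4,6) g=1 f=10, (5,5) g=1 f=10]
step 3: expand (1,5) (f=8, h=5) → closed; open now [(0,5) g=4 f=8, (1,4) g=4 f=8, (1,6) g=4 f=10, (2,4) g=3 f=8, (3,4) g=2 f=8, (3,6) g=2 f=10, (4,4) g=1 f=8, (4,6) g=1 f=10, (5,5) g=1 f=10]
step 4: expand (0,5) (f=8, h=4) → closed; open now [(0,4) g=5 f=8, (1,4) g=4 f=8, (1,6) g=4 f=10, (2,4) g=3 f=8, (3,4) g=2 f=8, (3,6) g=2 f=10, (4,4) g=1 f=8, (4,6) g=1 f=10, (5,5) g=1 f=10]

order=[(3,5) → (2,5) → (1,5) → (0,5)]; open=[(0,4) g=5 f=8, (1,4) g=4 f=8, (1,6) g=4 f=10, (2,4) g=3 f=8, (3,4) g=2 f=8, (3,6) g=2 f=10, (4,4) g=1 f=8, (4,6) g=1 f=10, (5,5) g=1 f=10]; closed=[(0,5), (1,5), (2,5), (3,5), (4,5)]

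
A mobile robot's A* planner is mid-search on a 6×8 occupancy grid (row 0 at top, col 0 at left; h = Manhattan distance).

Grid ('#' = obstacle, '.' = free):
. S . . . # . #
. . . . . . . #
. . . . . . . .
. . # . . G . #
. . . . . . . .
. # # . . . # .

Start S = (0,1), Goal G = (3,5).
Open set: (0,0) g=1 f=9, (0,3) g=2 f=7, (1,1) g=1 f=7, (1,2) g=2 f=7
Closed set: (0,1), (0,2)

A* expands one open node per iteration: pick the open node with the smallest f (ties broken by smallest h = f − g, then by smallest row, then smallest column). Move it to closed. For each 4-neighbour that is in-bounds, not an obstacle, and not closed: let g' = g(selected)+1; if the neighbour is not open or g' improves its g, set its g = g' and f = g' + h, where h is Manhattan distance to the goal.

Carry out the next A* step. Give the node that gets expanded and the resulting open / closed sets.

step 1: expand (0,3) (f=7, h=5) → closed; open now [(0,0) g=1 f=9, (0,4) g=3 f=7, (1,1) g=1 f=7, (1,2) g=2 f=7, (1,3) g=3 f=7]

expanded=(0,3); open=[(0,0) g=1 f=9, (0,4) g=3 f=7, (1,1) g=1 f=7, (1,2) g=2 f=7, (1,3) g=3 f=7]; closed=[(0,1), (0,2), (0,3)]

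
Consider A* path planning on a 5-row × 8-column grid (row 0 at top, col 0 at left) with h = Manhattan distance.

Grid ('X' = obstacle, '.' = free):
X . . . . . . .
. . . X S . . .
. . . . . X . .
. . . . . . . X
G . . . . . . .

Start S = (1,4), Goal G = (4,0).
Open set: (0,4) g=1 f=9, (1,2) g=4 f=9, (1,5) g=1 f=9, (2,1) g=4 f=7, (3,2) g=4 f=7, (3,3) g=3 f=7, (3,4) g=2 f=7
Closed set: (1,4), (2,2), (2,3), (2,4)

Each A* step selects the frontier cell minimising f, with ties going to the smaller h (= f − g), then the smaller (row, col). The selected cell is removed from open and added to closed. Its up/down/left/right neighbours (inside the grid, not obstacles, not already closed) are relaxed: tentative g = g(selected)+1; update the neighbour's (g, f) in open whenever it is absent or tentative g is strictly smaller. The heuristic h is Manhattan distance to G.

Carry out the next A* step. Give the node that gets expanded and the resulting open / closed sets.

step 1: expand (2,1) (f=7, h=3) → closed; open now [(0,4) g=1 f=9, (1,1) g=5 f=9, (1,2) g=4 f=9, (1,5) g=1 f=9, (2,0) g=5 f=7, (3,1) g=5 f=7, (3,2) g=4 f=7, (3,3) g=3 f=7, (3,4) g=2 f=7]

expanded=(2,1); open=[(0,4) g=1 f=9, (1,1) g=5 f=9, (1,2) g=4 f=9, (1,5) g=1 f=9, (2,0) g=5 f=7, (3,1) g=5 f=7, (3,2) g=4 f=7, (3,3) g=3 f=7, (3,4) g=2 f=7]; closed=[(1,4), (2,1), (2,2), (2,3), (2,4)]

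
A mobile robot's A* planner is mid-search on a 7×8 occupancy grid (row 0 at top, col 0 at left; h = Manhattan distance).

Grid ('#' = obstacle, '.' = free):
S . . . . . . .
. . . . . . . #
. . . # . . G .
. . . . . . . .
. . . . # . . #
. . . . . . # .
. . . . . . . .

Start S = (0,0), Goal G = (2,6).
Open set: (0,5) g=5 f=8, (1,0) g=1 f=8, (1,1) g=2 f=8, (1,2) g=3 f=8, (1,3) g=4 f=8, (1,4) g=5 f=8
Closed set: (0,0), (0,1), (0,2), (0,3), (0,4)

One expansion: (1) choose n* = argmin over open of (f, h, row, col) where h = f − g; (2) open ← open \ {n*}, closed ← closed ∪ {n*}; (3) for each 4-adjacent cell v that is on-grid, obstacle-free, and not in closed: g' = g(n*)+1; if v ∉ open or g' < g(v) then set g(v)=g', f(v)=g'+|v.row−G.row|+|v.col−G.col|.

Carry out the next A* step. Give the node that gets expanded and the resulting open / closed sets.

expanded=(0,5); open=[(0,6) g=6 f=8, (1,0) g=1 f=8, (1,1) g=2 f=8, (1,2) g=3 f=8, (1,3) g=4 f=8, (1,4) g=5 f=8, (1,5) g=6 f=8]; closed=[(0,0), (0,1), (0,2), (0,3), (0,4), (0,5)]

step 1: expand (0,5) (f=8, h=3) → closed; open now [(0,6) g=6 f=8, (1,0) g=1 f=8, (1,1) g=2 f=8, (1,2) g=3 f=8, (1,3) g=4 f=8, (1,4) g=5 f=8, (1,5) g=6 f=8]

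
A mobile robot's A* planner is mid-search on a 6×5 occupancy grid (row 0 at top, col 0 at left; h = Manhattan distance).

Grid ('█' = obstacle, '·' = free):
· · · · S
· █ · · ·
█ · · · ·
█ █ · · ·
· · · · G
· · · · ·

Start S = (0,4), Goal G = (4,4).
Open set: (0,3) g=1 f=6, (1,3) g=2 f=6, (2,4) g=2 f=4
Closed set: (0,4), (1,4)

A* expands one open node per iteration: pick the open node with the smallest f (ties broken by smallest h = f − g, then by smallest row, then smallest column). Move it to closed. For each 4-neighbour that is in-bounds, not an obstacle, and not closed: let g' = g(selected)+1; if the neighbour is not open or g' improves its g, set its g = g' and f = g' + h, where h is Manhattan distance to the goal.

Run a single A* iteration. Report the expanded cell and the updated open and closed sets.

step 1: expand (2,4) (f=4, h=2) → closed; open now [(0,3) g=1 f=6, (1,3) g=2 f=6, (2,3) g=3 f=6, (3,4) g=3 f=4]

expanded=(2,4); open=[(0,3) g=1 f=6, (1,3) g=2 f=6, (2,3) g=3 f=6, (3,4) g=3 f=4]; closed=[(0,4), (1,4), (2,4)]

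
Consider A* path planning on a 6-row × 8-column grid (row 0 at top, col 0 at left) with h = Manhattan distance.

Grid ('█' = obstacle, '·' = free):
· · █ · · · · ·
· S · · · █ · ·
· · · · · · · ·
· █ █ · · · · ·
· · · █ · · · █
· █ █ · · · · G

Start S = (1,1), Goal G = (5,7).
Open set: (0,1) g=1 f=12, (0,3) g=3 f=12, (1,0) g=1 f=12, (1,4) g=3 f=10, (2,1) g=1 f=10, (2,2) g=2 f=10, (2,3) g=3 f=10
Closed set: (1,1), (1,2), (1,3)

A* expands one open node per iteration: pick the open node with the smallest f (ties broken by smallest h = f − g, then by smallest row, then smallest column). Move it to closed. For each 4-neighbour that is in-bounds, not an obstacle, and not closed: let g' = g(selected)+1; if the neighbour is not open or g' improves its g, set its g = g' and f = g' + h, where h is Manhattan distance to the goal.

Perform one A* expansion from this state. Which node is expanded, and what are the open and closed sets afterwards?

step 1: expand (1,4) (f=10, h=7) → closed; open now [(0,1) g=1 f=12, (0,3) g=3 f=12, (0,4) g=4 f=12, (1,0) g=1 f=12, (2,1) g=1 f=10, (2,2) g=2 f=10, (2,3) g=3 f=10, (2,4) g=4 f=10]

expanded=(1,4); open=[(0,1) g=1 f=12, (0,3) g=3 f=12, (0,4) g=4 f=12, (1,0) g=1 f=12, (2,1) g=1 f=10, (2,2) g=2 f=10, (2,3) g=3 f=10, (2,4) g=4 f=10]; closed=[(1,1), (1,2), (1,3), (1,4)]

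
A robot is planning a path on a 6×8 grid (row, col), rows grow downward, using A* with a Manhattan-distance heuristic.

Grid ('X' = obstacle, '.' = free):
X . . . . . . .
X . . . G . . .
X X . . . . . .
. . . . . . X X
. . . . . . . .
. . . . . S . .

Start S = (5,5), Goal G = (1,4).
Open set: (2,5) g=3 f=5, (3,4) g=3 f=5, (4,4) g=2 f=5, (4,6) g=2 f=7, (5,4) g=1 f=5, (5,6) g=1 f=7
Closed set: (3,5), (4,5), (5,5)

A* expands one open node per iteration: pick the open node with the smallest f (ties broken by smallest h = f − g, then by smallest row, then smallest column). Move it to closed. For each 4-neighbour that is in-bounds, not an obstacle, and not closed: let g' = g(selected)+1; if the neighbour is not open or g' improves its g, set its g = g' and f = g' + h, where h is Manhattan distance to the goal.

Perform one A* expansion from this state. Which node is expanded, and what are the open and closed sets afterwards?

step 1: expand (2,5) (f=5, h=2) → closed; open now [(1,5) g=4 f=5, (2,4) g=4 f=5, (2,6) g=4 f=7, (3,4) g=3 f=5, (4,4) g=2 f=5, (4,6) g=2 f=7, (5,4) g=1 f=5, (5,6) g=1 f=7]

expanded=(2,5); open=[(1,5) g=4 f=5, (2,4) g=4 f=5, (2,6) g=4 f=7, (3,4) g=3 f=5, (4,4) g=2 f=5, (4,6) g=2 f=7, (5,4) g=1 f=5, (5,6) g=1 f=7]; closed=[(2,5), (3,5), (4,5), (5,5)]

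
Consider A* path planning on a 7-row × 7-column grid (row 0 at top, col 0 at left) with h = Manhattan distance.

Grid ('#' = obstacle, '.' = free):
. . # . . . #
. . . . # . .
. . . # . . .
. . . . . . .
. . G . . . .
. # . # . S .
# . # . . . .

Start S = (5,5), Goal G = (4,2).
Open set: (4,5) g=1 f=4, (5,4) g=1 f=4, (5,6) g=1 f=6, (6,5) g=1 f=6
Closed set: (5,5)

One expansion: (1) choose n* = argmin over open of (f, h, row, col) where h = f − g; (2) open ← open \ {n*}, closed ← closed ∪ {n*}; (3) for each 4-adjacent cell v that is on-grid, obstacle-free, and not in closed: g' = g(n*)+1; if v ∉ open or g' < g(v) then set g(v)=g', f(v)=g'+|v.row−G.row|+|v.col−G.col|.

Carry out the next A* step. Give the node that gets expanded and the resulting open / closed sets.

step 1: expand (4,5) (f=4, h=3) → closed; open now [(3,5) g=2 f=6, (4,4) g=2 f=4, (4,6) g=2 f=6, (5,4) g=1 f=4, (5,6) g=1 f=6, (6,5) g=1 f=6]

expanded=(4,5); open=[(3,5) g=2 f=6, (4,4) g=2 f=4, (4,6) g=2 f=6, (5,4) g=1 f=4, (5,6) g=1 f=6, (6,5) g=1 f=6]; closed=[(4,5), (5,5)]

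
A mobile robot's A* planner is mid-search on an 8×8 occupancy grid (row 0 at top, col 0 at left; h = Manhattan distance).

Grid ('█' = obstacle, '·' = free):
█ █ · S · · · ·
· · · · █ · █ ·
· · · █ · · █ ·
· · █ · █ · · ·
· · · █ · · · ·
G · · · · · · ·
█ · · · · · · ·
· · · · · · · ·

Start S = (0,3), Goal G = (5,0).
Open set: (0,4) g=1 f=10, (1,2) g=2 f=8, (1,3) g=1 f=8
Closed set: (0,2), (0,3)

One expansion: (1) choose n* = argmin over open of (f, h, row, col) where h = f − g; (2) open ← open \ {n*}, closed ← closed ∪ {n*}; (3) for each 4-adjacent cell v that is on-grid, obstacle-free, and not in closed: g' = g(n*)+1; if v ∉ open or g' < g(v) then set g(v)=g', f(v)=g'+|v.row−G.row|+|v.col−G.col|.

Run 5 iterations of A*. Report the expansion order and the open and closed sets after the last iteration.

order=[(1,2) → (1,1) → (1,0) → (2,0) → (3,0)]; open=[(0,4) g=1 f=10, (1,3) g=1 f=8, (2,1) g=4 f=8, (2,2) g=3 f=8, (3,1) g=7 f=10, (4,0) g=7 f=8]; closed=[(0,2), (0,3), (1,0), (1,1), (1,2), (2,0), (3,0)]

step 1: expand (1,2) (f=8, h=6) → closed; open now [(0,4) g=1 f=10, (1,1) g=3 f=8, (1,3) g=1 f=8, (2,2) g=3 f=8]
step 2: expand (1,1) (f=8, h=5) → closed; open now [(0,4) g=1 f=10, (1,0) g=4 f=8, (1,3) g=1 f=8, (2,1) g=4 f=8, (2,2) g=3 f=8]
step 3: expand (1,0) (f=8, h=4) → closed; open now [(0,4) g=1 f=10, (1,3) g=1 f=8, (2,0) g=5 f=8, (2,1) g=4 f=8, (2,2) g=3 f=8]
step 4: expand (2,0) (f=8, h=3) → closed; open now [(0,4) g=1 f=10, (1,3) g=1 f=8, (2,1) g=4 f=8, (2,2) g=3 f=8, (3,0) g=6 f=8]
step 5: expand (3,0) (f=8, h=2) → closed; open now [(0,4) g=1 f=10, (1,3) g=1 f=8, (2,1) g=4 f=8, (2,2) g=3 f=8, (3,1) g=7 f=10, (4,0) g=7 f=8]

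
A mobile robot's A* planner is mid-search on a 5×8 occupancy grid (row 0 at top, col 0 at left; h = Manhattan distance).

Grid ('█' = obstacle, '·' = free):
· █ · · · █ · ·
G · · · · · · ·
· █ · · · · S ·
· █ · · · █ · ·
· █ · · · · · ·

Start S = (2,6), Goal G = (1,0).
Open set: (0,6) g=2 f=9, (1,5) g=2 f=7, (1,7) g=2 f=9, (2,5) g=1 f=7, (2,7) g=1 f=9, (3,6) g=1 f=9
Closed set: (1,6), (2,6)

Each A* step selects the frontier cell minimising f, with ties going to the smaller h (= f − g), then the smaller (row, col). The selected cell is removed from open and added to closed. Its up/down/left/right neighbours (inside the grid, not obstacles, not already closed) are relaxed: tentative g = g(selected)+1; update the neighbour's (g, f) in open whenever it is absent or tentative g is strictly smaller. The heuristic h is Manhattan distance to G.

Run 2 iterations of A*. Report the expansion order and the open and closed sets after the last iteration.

order=[(1,5) → (1,4)]; open=[(0,4) g=4 f=9, (0,6) g=2 f=9, (1,3) g=4 f=7, (1,7) g=2 f=9, (2,4) g=4 f=9, (2,5) g=1 f=7, (2,7) g=1 f=9, (3,6) g=1 f=9]; closed=[(1,4), (1,5), (1,6), (2,6)]

step 1: expand (1,5) (f=7, h=5) → closed; open now [(0,6) g=2 f=9, (1,4) g=3 f=7, (1,7) g=2 f=9, (2,5) g=1 f=7, (2,7) g=1 f=9, (3,6) g=1 f=9]
step 2: expand (1,4) (f=7, h=4) → closed; open now [(0,4) g=4 f=9, (0,6) g=2 f=9, (1,3) g=4 f=7, (1,7) g=2 f=9, (2,4) g=4 f=9, (2,5) g=1 f=7, (2,7) g=1 f=9, (3,6) g=1 f=9]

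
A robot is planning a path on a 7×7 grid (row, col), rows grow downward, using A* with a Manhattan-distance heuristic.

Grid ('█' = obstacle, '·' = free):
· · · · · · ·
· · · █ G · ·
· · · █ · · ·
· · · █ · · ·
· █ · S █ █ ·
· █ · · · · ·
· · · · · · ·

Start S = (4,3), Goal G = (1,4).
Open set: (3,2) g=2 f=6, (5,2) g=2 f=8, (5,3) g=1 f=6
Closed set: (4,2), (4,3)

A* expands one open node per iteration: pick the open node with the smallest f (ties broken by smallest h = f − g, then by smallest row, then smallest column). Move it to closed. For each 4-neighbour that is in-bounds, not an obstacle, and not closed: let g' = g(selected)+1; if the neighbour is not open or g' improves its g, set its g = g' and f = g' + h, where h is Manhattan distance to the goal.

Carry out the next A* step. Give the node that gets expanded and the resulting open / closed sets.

expanded=(3,2); open=[(2,2) g=3 f=6, (3,1) g=3 f=8, (5,2) g=2 f=8, (5,3) g=1 f=6]; closed=[(3,2), (4,2), (4,3)]

step 1: expand (3,2) (f=6, h=4) → closed; open now [(2,2) g=3 f=6, (3,1) g=3 f=8, (5,2) g=2 f=8, (5,3) g=1 f=6]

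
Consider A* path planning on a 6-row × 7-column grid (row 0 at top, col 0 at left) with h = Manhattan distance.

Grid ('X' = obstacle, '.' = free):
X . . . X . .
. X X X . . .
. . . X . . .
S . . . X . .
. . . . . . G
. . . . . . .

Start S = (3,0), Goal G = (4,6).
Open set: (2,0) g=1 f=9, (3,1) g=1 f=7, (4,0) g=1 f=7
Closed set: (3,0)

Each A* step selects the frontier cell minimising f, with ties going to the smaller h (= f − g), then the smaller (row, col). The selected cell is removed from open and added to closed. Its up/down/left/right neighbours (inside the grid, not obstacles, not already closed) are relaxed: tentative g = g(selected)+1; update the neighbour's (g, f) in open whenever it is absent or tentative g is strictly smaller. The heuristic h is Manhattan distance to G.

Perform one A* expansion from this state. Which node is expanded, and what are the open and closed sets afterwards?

expanded=(3,1); open=[(2,0) g=1 f=9, (2,1) g=2 f=9, (3,2) g=2 f=7, (4,0) g=1 f=7, (4,1) g=2 f=7]; closed=[(3,0), (3,1)]

step 1: expand (3,1) (f=7, h=6) → closed; open now [(2,0) g=1 f=9, (2,1) g=2 f=9, (3,2) g=2 f=7, (4,0) g=1 f=7, (4,1) g=2 f=7]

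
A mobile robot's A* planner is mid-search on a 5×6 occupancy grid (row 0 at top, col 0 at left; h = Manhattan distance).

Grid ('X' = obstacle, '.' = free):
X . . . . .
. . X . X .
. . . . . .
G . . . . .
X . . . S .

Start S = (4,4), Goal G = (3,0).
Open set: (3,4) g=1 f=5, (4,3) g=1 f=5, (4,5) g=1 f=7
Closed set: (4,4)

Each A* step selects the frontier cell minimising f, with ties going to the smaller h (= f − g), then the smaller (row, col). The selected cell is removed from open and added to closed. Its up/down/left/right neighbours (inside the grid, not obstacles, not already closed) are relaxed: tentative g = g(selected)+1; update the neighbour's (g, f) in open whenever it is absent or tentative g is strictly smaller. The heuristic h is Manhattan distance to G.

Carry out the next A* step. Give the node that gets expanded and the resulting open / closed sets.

step 1: expand (3,4) (f=5, h=4) → closed; open now [(2,4) g=2 f=7, (3,3) g=2 f=5, (3,5) g=2 f=7, (4,3) g=1 f=5, (4,5) g=1 f=7]

expanded=(3,4); open=[(2,4) g=2 f=7, (3,3) g=2 f=5, (3,5) g=2 f=7, (4,3) g=1 f=5, (4,5) g=1 f=7]; closed=[(3,4), (4,4)]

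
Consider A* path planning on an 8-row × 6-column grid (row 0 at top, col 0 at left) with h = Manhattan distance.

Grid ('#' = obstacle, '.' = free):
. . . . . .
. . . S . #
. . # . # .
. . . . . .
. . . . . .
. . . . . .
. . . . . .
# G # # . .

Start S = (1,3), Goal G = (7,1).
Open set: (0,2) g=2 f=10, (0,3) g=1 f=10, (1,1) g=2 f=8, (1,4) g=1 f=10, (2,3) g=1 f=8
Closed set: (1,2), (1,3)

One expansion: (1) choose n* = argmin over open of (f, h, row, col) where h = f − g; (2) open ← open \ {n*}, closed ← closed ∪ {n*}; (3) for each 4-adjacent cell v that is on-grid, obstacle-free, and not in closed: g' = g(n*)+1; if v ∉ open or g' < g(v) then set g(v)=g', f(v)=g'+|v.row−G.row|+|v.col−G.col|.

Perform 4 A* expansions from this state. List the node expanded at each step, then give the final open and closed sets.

order=[(1,1) → (2,1) → (3,1) → (4,1)]; open=[(0,1) g=3 f=10, (0,2) g=2 f=10, (0,3) g=1 f=10, (1,0) g=3 f=10, (1,4) g=1 f=10, (2,0) g=4 f=10, (2,3) g=1 f=8, (3,0) g=5 f=10, (3,2) g=5 f=10, (4,0) g=6 f=10, (4,2) g=6 f=10, (5,1) g=6 f=8]; closed=[(1,1), (1,2), (1,3), (2,1), (3,1), (4,1)]

step 1: expand (1,1) (f=8, h=6) → closed; open now [(0,1) g=3 f=10, (0,2) g=2 f=10, (0,3) g=1 f=10, (1,0) g=3 f=10, (1,4) g=1 f=10, (2,1) g=3 f=8, (2,3) g=1 f=8]
step 2: expand (2,1) (f=8, h=5) → closed; open now [(0,1) g=3 f=10, (0,2) g=2 f=10, (0,3) g=1 f=10, (1,0) g=3 f=10, (1,4) g=1 f=10, (2,0) g=4 f=10, (2,3) g=1 f=8, (3,1) g=4 f=8]
step 3: expand (3,1) (f=8, h=4) → closed; open now [(0,1) g=3 f=10, (0,2) g=2 f=10, (0,3) g=1 f=10, (1,0) g=3 f=10, (1,4) g=1 f=10, (2,0) g=4 f=10, (2,3) g=1 f=8, (3,0) g=5 f=10, (3,2) g=5 f=10, (4,1) g=5 f=8]
step 4: expand (4,1) (f=8, h=3) → closed; open now [(0,1) g=3 f=10, (0,2) g=2 f=10, (0,3) g=1 f=10, (1,0) g=3 f=10, (1,4) g=1 f=10, (2,0) g=4 f=10, (2,3) g=1 f=8, (3,0) g=5 f=10, (3,2) g=5 f=10, (4,0) g=6 f=10, (4,2) g=6 f=10, (5,1) g=6 f=8]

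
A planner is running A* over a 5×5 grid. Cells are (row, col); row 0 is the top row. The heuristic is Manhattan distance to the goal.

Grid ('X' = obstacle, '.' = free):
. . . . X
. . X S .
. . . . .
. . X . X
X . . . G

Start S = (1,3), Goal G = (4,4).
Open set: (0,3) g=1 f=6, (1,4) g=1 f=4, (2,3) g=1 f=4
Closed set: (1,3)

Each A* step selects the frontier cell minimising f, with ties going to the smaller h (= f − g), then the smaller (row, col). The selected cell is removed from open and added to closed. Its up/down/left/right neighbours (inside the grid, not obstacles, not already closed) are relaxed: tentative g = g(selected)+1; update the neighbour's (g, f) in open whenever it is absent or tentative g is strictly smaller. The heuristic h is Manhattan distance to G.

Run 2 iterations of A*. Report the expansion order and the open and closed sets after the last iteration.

order=[(1,4) → (2,4)]; open=[(0,3) g=1 f=6, (2,3) g=1 f=4]; closed=[(1,3), (1,4), (2,4)]

step 1: expand (1,4) (f=4, h=3) → closed; open now [(0,3) g=1 f=6, (2,3) g=1 f=4, (2,4) g=2 f=4]
step 2: expand (2,4) (f=4, h=2) → closed; open now [(0,3) g=1 f=6, (2,3) g=1 f=4]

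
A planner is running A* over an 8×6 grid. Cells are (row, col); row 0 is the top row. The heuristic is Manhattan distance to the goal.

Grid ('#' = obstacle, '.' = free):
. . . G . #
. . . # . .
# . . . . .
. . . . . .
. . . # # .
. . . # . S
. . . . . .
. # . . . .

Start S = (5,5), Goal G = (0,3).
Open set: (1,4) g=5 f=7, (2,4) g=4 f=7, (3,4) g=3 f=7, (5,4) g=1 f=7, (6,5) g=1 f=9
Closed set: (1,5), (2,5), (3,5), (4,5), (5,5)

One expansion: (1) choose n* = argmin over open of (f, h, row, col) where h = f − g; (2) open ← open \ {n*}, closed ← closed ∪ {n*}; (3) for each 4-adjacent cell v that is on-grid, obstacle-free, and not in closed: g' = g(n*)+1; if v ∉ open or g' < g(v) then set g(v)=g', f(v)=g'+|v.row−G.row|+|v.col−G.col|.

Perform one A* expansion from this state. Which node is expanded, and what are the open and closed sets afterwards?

step 1: expand (1,4) (f=7, h=2) → closed; open now [(0,4) g=6 f=7, (2,4) g=4 f=7, (3,4) g=3 f=7, (5,4) g=1 f=7, (6,5) g=1 f=9]

expanded=(1,4); open=[(0,4) g=6 f=7, (2,4) g=4 f=7, (3,4) g=3 f=7, (5,4) g=1 f=7, (6,5) g=1 f=9]; closed=[(1,4), (1,5), (2,5), (3,5), (4,5), (5,5)]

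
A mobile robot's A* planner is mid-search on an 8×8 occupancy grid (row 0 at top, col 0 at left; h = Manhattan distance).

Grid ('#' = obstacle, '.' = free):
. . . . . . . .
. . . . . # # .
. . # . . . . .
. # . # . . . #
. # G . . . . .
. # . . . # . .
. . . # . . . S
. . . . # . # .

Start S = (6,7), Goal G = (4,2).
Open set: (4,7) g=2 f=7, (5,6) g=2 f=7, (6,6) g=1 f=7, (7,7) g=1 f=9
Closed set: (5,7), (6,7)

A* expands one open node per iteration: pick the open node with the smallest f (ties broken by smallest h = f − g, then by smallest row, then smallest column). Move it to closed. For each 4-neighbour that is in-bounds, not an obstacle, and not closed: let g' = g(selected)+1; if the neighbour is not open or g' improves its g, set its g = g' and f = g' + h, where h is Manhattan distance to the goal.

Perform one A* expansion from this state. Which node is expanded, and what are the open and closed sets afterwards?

step 1: expand (4,7) (f=7, h=5) → closed; open now [(4,6) g=3 f=7, (5,6) g=2 f=7, (6,6) g=1 f=7, (7,7) g=1 f=9]

expanded=(4,7); open=[(4,6) g=3 f=7, (5,6) g=2 f=7, (6,6) g=1 f=7, (7,7) g=1 f=9]; closed=[(4,7), (5,7), (6,7)]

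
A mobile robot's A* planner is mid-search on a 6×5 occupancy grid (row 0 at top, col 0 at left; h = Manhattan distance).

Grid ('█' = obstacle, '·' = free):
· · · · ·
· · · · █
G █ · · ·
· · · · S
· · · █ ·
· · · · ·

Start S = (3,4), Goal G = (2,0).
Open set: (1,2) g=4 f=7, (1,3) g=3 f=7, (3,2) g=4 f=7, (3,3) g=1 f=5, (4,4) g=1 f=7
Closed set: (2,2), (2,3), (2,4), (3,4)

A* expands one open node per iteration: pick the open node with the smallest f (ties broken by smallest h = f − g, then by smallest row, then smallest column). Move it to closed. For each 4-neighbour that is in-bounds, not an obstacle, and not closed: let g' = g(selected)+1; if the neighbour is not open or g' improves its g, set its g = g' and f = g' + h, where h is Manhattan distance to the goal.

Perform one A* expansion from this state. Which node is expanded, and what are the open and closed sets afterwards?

expanded=(3,3); open=[(1,2) g=4 f=7, (1,3) g=3 f=7, (3,2) g=2 f=5, (4,4) g=1 f=7]; closed=[(2,2), (2,3), (2,4), (3,3), (3,4)]

step 1: expand (3,3) (f=5, h=4) → closed; open now [(1,2) g=4 f=7, (1,3) g=3 f=7, (3,2) g=2 f=5, (4,4) g=1 f=7]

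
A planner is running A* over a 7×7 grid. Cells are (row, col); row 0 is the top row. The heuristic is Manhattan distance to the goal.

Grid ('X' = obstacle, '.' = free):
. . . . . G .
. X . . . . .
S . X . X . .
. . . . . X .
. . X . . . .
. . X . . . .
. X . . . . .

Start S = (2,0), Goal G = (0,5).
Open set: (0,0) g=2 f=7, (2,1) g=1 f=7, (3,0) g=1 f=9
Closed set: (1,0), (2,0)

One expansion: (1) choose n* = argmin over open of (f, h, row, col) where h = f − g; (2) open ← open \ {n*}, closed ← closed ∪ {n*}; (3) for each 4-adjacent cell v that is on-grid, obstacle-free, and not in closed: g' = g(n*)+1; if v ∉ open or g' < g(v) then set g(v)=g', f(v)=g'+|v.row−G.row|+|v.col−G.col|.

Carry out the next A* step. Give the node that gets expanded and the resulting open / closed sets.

step 1: expand (0,0) (f=7, h=5) → closed; open now [(0,1) g=3 f=7, (2,1) g=1 f=7, (3,0) g=1 f=9]

expanded=(0,0); open=[(0,1) g=3 f=7, (2,1) g=1 f=7, (3,0) g=1 f=9]; closed=[(0,0), (1,0), (2,0)]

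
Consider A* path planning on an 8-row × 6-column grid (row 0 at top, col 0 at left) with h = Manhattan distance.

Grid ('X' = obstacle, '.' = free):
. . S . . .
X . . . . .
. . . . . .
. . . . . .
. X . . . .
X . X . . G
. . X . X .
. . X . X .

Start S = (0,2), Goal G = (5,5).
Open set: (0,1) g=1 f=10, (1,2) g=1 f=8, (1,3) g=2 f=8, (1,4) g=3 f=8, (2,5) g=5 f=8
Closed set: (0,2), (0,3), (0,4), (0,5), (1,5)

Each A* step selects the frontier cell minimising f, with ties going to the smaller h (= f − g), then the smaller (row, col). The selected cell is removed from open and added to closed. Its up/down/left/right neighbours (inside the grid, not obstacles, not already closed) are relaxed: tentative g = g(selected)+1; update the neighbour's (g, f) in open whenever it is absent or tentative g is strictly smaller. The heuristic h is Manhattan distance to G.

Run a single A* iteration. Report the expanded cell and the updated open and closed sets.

step 1: expand (2,5) (f=8, h=3) → closed; open now [(0,1) g=1 f=10, (1,2) g=1 f=8, (1,3) g=2 f=8, (1,4) g=3 f=8, (2,4) g=6 f=10, (3,5) g=6 f=8]

expanded=(2,5); open=[(0,1) g=1 f=10, (1,2) g=1 f=8, (1,3) g=2 f=8, (1,4) g=3 f=8, (2,4) g=6 f=10, (3,5) g=6 f=8]; closed=[(0,2), (0,3), (0,4), (0,5), (1,5), (2,5)]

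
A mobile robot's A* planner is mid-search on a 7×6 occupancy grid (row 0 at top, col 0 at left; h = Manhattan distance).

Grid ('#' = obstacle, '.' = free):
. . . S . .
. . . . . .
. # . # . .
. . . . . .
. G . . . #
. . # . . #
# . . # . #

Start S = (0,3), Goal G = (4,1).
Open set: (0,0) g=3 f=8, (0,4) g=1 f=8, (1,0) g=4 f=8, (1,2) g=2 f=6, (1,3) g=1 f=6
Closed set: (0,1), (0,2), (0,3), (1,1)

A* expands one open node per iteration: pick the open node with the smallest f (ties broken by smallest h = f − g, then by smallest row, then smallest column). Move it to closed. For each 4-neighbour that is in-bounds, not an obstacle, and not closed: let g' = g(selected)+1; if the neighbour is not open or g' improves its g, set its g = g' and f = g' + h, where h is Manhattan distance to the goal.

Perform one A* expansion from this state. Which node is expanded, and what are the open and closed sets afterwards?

expanded=(1,2); open=[(0,0) g=3 f=8, (0,4) g=1 f=8, (1,0) g=4 f=8, (1,3) g=1 f=6, (2,2) g=3 f=6]; closed=[(0,1), (0,2), (0,3), (1,1), (1,2)]

step 1: expand (1,2) (f=6, h=4) → closed; open now [(0,0) g=3 f=8, (0,4) g=1 f=8, (1,0) g=4 f=8, (1,3) g=1 f=6, (2,2) g=3 f=6]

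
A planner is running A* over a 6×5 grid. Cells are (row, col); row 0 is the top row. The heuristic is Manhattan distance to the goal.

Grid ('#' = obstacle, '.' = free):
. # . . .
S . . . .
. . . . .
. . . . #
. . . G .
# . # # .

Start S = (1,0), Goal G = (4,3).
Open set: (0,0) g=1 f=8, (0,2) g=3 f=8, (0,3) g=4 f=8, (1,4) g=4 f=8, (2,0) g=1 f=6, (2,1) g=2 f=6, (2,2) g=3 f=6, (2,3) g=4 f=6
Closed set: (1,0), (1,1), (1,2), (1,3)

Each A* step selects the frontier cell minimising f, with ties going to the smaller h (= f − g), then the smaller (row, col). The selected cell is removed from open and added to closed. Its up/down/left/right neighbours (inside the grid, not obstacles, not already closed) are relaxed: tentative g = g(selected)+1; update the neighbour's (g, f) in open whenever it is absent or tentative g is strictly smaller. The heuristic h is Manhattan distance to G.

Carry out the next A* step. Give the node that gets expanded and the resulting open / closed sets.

step 1: expand (2,3) (f=6, h=2) → closed; open now [(0,0) g=1 f=8, (0,2) g=3 f=8, (0,3) g=4 f=8, (1,4) g=4 f=8, (2,0) g=1 f=6, (2,1) g=2 f=6, (2,2) g=3 f=6, (2,4) g=5 f=8, (3,3) g=5 f=6]

expanded=(2,3); open=[(0,0) g=1 f=8, (0,2) g=3 f=8, (0,3) g=4 f=8, (1,4) g=4 f=8, (2,0) g=1 f=6, (2,1) g=2 f=6, (2,2) g=3 f=6, (2,4) g=5 f=8, (3,3) g=5 f=6]; closed=[(1,0), (1,1), (1,2), (1,3), (2,3)]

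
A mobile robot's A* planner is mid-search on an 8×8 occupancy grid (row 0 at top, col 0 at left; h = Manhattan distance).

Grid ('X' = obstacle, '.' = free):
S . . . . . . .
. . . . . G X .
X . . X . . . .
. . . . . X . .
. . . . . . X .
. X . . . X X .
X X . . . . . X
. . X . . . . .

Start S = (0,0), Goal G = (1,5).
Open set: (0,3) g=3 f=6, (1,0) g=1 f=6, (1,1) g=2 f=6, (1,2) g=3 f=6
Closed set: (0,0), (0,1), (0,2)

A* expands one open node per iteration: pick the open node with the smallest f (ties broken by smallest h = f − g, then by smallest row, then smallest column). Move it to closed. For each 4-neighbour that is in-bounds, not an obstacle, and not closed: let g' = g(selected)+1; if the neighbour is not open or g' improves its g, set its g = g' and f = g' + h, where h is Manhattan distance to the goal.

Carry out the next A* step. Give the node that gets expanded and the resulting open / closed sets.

expanded=(0,3); open=[(0,4) g=4 f=6, (1,0) g=1 f=6, (1,1) g=2 f=6, (1,2) g=3 f=6, (1,3) g=4 f=6]; closed=[(0,0), (0,1), (0,2), (0,3)]

step 1: expand (0,3) (f=6, h=3) → closed; open now [(0,4) g=4 f=6, (1,0) g=1 f=6, (1,1) g=2 f=6, (1,2) g=3 f=6, (1,3) g=4 f=6]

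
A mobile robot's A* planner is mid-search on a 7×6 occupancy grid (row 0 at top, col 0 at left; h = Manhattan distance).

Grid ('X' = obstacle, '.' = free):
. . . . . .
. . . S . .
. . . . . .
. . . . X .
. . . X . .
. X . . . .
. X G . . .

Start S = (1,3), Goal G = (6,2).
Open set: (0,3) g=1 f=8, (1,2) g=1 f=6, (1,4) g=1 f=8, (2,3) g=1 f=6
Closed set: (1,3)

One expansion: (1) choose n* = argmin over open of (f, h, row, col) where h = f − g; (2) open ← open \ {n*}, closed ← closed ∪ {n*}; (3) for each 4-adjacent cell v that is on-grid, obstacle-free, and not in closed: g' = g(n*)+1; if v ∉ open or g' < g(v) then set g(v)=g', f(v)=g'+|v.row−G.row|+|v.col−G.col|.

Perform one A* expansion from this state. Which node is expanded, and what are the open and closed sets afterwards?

step 1: expand (1,2) (f=6, h=5) → closed; open now [(0,2) g=2 f=8, (0,3) g=1 f=8, (1,1) g=2 f=8, (1,4) g=1 f=8, (2,2) g=2 f=6, (2,3) g=1 f=6]

expanded=(1,2); open=[(0,2) g=2 f=8, (0,3) g=1 f=8, (1,1) g=2 f=8, (1,4) g=1 f=8, (2,2) g=2 f=6, (2,3) g=1 f=6]; closed=[(1,2), (1,3)]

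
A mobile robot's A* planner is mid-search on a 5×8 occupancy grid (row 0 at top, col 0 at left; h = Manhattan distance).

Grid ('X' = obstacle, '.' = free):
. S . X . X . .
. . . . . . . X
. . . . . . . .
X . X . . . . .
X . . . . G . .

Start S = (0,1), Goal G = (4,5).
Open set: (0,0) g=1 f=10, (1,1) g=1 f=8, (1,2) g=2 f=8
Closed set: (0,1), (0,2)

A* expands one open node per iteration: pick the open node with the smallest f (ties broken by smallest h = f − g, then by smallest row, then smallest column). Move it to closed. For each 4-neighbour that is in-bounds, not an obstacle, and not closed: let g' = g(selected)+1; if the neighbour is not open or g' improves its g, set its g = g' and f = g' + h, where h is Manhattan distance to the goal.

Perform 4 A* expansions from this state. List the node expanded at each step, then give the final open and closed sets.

order=[(1,2) → (1,3) → (1,4) → (1,5)]; open=[(0,0) g=1 f=10, (0,4) g=5 f=10, (1,1) g=1 f=8, (1,6) g=6 f=10, (2,2) g=3 f=8, (2,3) g=4 f=8, (2,4) g=5 f=8, (2,5) g=6 f=8]; closed=[(0,1), (0,2), (1,2), (1,3), (1,4), (1,5)]

step 1: expand (1,2) (f=8, h=6) → closed; open now [(0,0) g=1 f=10, (1,1) g=1 f=8, (1,3) g=3 f=8, (2,2) g=3 f=8]
step 2: expand (1,3) (f=8, h=5) → closed; open now [(0,0) g=1 f=10, (1,1) g=1 f=8, (1,4) g=4 f=8, (2,2) g=3 f=8, (2,3) g=4 f=8]
step 3: expand (1,4) (f=8, h=4) → closed; open now [(0,0) g=1 f=10, (0,4) g=5 f=10, (1,1) g=1 f=8, (1,5) g=5 f=8, (2,2) g=3 f=8, (2,3) g=4 f=8, (2,4) g=5 f=8]
step 4: expand (1,5) (f=8, h=3) → closed; open now [(0,0) g=1 f=10, (0,4) g=5 f=10, (1,1) g=1 f=8, (1,6) g=6 f=10, (2,2) g=3 f=8, (2,3) g=4 f=8, (2,4) g=5 f=8, (2,5) g=6 f=8]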